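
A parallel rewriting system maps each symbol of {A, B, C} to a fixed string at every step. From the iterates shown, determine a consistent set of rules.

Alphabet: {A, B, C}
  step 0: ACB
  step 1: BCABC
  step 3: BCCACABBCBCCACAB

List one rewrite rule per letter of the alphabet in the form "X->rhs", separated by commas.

A->B, B->BC, C->CA

  step 0 ⇒ step 1: ACB ⇒ B·CA·BC
    A ↦ B
    B ↦ BC
    C ↦ CA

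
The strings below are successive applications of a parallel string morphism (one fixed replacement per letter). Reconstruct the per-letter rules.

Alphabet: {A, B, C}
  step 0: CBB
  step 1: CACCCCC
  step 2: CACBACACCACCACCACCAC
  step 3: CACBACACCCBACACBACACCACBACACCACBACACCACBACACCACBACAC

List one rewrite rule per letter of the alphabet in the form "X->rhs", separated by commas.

A->BA, B->CC, C->CAC

  step 2 ⇒ step 3: CACBACACCACCACCACCAC ⇒ CAC·BA·CAC·CC·BA·CAC·BA·CAC·CAC·BA·CAC·CAC·BA·CAC·CAC·BA·CAC·CAC·BA·CAC
    A ↦ BA
    B ↦ CC
    C ↦ CAC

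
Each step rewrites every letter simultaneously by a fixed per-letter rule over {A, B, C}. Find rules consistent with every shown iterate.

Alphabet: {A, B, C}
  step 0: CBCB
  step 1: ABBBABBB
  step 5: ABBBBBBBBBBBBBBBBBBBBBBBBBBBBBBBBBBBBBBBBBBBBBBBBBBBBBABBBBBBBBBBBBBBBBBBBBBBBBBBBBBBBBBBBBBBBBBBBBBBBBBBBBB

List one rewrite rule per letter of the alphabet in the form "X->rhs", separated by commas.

  step 0 ⇒ step 1: CBCB ⇒ AB·BB·AB·BB
    B ↦ BB
    C ↦ AB
    A ↦ C  (constrained at step 1)

A->C, B->BB, C->AB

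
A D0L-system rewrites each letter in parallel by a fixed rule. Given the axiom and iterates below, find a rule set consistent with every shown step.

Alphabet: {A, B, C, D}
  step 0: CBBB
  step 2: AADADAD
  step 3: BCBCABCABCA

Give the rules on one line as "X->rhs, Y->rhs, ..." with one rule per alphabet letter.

  step 2 ⇒ step 3: AADADAD ⇒ BC·BC·A·BC·A·BC·A
    A ↦ BC
    D ↦ A
    B ↦ DC  (constrained at step 0)
    C ↦ D  (constrained at step 0)

A->BC, B->DC, C->D, D->A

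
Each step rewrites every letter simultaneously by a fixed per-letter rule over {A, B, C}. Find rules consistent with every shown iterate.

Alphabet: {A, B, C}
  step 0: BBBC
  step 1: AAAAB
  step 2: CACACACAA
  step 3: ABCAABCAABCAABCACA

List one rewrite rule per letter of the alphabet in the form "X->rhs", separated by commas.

A->CA, B->A, C->AB

  step 2 ⇒ step 3: CACACACAA ⇒ AB·CA·AB·CA·AB·CA·AB·CA·CA
    A ↦ CA
    C ↦ AB
  step 0 ⇒ step 1: BBBC ⇒ A·A·A·AB
    B ↦ A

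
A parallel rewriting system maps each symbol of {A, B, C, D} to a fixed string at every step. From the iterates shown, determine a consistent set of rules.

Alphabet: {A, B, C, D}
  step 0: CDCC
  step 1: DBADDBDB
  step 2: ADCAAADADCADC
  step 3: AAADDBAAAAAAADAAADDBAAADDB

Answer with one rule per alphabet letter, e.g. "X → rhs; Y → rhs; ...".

A->AA, B->C, C->DB, D->AD

  step 2 ⇒ step 3: ADCAAADADCADC ⇒ AA·AD·DB·AA·AA·AA·AD·AA·AD·DB·AA·AD·DB
    A ↦ AA
    C ↦ DB
    D ↦ AD
  step 1 ⇒ step 2: DBADDBDB ⇒ AD·C·AA·AD·AD·C·AD·C
    B ↦ C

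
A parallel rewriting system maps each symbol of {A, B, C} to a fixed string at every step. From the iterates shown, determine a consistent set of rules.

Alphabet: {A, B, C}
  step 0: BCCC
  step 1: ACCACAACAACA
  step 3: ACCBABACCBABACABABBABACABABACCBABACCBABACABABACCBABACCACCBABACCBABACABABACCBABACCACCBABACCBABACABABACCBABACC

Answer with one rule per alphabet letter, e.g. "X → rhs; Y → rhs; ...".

  step 0 ⇒ step 1: BCCC ⇒ ACC·ACA·ACA·ACA
    B ↦ ACC
    C ↦ ACA
    A ↦ BAB  (constrained at step 1)

A->BAB, B->ACC, C->ACA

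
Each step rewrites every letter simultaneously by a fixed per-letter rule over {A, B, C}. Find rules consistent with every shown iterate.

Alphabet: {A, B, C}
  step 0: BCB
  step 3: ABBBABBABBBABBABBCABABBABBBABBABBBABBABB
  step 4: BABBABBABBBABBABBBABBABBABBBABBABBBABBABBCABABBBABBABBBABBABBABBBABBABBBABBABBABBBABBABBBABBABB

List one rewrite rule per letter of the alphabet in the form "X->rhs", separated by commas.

  step 3 ⇒ step 4: ABBBABBABBBABBABBCABABBABBBABBABBBABBABB ⇒ B·ABB·ABB·ABB·B·ABB·ABB·B·ABB·ABB·ABB·B·ABB·ABB·B·ABB·ABB·CA·B·ABB·B·ABB·ABB·B·ABB·ABB·ABB·B·ABB·ABB·B·ABB·ABB·ABB·B·ABB·ABB·B·ABB·ABB
    A ↦ B
    B ↦ ABB
    C ↦ CA

A->B, B->ABB, C->CA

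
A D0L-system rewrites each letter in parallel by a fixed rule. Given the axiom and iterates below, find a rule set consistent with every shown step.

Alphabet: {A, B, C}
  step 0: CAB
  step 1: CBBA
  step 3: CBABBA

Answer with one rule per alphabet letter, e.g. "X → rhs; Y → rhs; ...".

  step 0 ⇒ step 1: CAB ⇒ CB·B·A
    A ↦ B
    B ↦ A
    C ↦ CB

A->B, B->A, C->CB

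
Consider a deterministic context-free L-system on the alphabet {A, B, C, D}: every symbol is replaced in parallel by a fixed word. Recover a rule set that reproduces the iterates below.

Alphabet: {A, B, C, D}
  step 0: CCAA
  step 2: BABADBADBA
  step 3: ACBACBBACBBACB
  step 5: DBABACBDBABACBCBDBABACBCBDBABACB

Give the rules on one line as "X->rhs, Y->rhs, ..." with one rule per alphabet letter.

A->CB, B->A, C->DB, D->B

  step 2 ⇒ step 3: BABADBADBA ⇒ A·CB·A·CB·B·A·CB·B·A·CB
    A ↦ CB
    B ↦ A
    D ↦ B
    C ↦ DB  (constrained at step 0)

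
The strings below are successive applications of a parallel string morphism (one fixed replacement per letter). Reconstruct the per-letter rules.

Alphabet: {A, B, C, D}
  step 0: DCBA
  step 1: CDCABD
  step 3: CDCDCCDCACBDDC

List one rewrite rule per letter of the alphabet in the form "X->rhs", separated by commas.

  step 0 ⇒ step 1: DCBA ⇒ C·DC·A·BD
    A ↦ BD
    B ↦ A
    C ↦ DC
    D ↦ C

A->BD, B->A, C->DC, D->C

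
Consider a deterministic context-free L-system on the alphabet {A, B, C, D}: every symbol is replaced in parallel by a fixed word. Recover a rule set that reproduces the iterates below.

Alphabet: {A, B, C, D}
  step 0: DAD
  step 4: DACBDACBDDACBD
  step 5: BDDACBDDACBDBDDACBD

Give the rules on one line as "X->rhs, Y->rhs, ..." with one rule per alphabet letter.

  step 4 ⇒ step 5: DACBDACBDDACBD ⇒ BD·D·A·C·BD·D·A·C·BD·BD·D·A·C·BD
    A ↦ D
    B ↦ C
    C ↦ A
    D ↦ BD

A->D, B->C, C->A, D->BD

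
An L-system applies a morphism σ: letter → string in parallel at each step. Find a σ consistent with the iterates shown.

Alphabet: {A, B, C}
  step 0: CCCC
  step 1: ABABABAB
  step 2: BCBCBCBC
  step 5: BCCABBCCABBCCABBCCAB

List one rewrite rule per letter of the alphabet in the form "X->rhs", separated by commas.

  step 1 ⇒ step 2: ABABABAB ⇒ B·C·B·C·B·C·B·C
    A ↦ B
    B ↦ C
  step 0 ⇒ step 1: CCCC ⇒ AB·AB·AB·AB
    C ↦ AB

A->B, B->C, C->AB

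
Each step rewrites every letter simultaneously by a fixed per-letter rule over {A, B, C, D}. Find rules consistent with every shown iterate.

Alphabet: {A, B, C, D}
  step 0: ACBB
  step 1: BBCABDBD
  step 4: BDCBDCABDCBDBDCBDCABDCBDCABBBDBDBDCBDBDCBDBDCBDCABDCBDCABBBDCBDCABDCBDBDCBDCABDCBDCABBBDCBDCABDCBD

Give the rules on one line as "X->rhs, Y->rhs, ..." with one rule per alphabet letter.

A->BB, B->BD, C->CA, D->CBD

  step 0 ⇒ step 1: ACBB ⇒ BB·CA·BD·BD
    A ↦ BB
    B ↦ BD
    C ↦ CA
    D ↦ CBD  (constrained at step 1)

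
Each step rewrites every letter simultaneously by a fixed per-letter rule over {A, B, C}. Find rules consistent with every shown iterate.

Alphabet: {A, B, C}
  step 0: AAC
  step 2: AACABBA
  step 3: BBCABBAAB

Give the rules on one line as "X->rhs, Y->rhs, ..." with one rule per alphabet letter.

  step 2 ⇒ step 3: AACABBA ⇒ B·B·CAB·B·A·A·B
    A ↦ B
    B ↦ A
    C ↦ CAB

A->B, B->A, C->CAB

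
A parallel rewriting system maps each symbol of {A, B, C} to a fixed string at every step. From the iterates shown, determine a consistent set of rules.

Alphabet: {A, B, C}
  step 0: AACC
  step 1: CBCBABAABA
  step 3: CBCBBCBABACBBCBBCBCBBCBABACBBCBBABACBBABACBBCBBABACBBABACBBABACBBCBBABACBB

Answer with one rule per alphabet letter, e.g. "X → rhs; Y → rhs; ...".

A->CB, B->CBB, C->ABA

  step 0 ⇒ step 1: AACC ⇒ CB·CB·ABA·ABA
    A ↦ CB
    C ↦ ABA
    B ↦ CBB  (constrained at step 1)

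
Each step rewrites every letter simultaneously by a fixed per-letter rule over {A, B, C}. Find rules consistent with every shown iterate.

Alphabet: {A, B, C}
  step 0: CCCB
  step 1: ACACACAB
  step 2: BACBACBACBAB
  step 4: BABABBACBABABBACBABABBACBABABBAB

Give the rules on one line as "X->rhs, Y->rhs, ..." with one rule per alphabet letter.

  step 1 ⇒ step 2: ACACACAB ⇒ B·AC·B·AC·B·AC·B·AB
    A ↦ B
    B ↦ AB
    C ↦ AC

A->B, B->AB, C->AC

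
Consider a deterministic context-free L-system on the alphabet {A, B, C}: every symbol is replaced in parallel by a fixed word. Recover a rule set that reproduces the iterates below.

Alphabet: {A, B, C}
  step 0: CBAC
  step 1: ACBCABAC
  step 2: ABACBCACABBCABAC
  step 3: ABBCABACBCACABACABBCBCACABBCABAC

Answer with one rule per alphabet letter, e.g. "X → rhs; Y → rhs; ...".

  step 2 ⇒ step 3: ABACBCACABBCABAC ⇒ AB·BC·AB·AC·BC·AC·AB·AC·AB·BC·BC·AC·AB·BC·AB·AC
    A ↦ AB
    B ↦ BC
    C ↦ AC

A->AB, B->BC, C->AC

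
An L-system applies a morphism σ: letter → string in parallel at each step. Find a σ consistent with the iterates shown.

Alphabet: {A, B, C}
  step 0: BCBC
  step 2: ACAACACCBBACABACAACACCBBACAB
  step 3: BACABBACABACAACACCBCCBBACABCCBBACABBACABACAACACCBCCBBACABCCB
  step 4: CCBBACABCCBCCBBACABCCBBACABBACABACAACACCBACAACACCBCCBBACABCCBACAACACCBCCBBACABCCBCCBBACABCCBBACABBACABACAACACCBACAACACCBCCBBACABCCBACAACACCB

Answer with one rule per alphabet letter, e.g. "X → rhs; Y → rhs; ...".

  step 3 ⇒ step 4: BACABBACABACAACACCBCCBBACABCCBBACABBACABACAACACCBCCBBACABCCB ⇒ CCB·B·ACA·B·CCB·CCB·B·ACA·B·CCB·B·ACA·B·B·ACA·B·ACA·ACA·CCB·ACA·ACA·CCB·CCB·B·ACA·B·CCB·ACA·ACA·CCB·CCB·B·ACA·B·CCB·CCB·B·ACA·B·CCB·B·ACA·B·B·ACA·B·ACA·ACA·CCB·ACA·ACA·CCB·CCB·B·ACA·B·CCB·ACA·ACA·CCB
    A ↦ B
    B ↦ CCB
    C ↦ ACA

A->B, B->CCB, C->ACA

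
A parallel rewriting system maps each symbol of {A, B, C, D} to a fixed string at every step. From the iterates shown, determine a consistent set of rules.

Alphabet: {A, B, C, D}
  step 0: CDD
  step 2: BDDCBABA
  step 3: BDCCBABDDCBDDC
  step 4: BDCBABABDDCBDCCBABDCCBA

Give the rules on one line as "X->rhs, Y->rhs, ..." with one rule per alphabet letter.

A->DC, B->BD, C->BA, D->C

  step 3 ⇒ step 4: BDCCBABDDCBDDC ⇒ BD·C·BA·BA·BD·DC·BD·C·C·BA·BD·C·C·BA
    A ↦ DC
    B ↦ BD
    C ↦ BA
    D ↦ C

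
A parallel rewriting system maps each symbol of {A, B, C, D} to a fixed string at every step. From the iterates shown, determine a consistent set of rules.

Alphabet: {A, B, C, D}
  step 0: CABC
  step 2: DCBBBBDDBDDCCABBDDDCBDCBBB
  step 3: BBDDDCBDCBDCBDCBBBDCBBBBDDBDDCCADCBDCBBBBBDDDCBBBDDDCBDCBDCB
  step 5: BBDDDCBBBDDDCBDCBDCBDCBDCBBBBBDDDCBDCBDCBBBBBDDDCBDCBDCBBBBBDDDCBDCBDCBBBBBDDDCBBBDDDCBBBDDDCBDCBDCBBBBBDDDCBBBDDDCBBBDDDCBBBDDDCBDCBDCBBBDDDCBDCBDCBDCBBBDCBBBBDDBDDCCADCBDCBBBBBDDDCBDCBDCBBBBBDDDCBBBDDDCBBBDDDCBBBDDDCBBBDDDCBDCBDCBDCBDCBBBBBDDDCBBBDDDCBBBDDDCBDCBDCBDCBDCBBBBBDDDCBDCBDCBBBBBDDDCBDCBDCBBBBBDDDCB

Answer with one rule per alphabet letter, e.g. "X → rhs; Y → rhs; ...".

  step 2 ⇒ step 3: DCBBBBDDBDDCCABBDDDCBDCBBB ⇒ B·BDD·DCB·DCB·DCB·DCB·B·B·DCB·B·B·BDD·BDD·CCA·DCB·DCB·B·B·B·BDD·DCB·B·BDD·DCB·DCB·DCB
    A ↦ CCA
    B ↦ DCB
    C ↦ BDD
    D ↦ B

A->CCA, B->DCB, C->BDD, D->B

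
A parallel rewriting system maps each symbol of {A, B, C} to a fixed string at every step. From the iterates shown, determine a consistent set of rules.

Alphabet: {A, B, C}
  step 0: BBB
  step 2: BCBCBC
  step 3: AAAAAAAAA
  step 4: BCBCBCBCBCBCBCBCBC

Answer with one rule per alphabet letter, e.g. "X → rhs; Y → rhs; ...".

  step 3 ⇒ step 4: AAAAAAAAA ⇒ BC·BC·BC·BC·BC·BC·BC·BC·BC
    A ↦ BC
  step 2 ⇒ step 3: BCBCBC ⇒ A·AA·A·AA·A·AA
    B ↦ A
  step 2 ⇒ step 3: BCBCBC ⇒ A·AA·A·AA·A·AA
    C ↦ AA

A->BC, B->A, C->AA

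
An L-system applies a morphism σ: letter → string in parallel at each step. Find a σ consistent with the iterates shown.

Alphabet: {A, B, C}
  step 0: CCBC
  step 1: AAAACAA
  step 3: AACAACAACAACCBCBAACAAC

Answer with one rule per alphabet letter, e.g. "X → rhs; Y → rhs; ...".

  step 0 ⇒ step 1: CCBC ⇒ AA·AA·C·AA
    B ↦ C
    C ↦ AA
    A ↦ CB  (constrained at step 1)

A->CB, B->C, C->AA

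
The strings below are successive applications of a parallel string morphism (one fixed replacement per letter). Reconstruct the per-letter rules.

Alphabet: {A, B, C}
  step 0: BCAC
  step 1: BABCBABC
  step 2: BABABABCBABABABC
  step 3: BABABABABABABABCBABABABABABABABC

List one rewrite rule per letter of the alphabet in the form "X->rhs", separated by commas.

A->BA, B->BA, C->BC

  step 2 ⇒ step 3: BABABABCBABABABC ⇒ BA·BA·BA·BA·BA·BA·BA·BC·BA·BA·BA·BA·BA·BA·BA·BC
    A ↦ BA
    B ↦ BA
    C ↦ BC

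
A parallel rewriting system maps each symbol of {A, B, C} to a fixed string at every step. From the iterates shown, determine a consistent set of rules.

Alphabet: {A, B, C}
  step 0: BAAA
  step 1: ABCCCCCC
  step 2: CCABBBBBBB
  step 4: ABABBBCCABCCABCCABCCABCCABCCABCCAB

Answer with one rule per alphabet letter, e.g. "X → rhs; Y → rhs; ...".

  step 1 ⇒ step 2: ABCCCCCC ⇒ CC·AB·B·B·B·B·B·B
    A ↦ CC
    B ↦ AB
    C ↦ B

A->CC, B->AB, C->B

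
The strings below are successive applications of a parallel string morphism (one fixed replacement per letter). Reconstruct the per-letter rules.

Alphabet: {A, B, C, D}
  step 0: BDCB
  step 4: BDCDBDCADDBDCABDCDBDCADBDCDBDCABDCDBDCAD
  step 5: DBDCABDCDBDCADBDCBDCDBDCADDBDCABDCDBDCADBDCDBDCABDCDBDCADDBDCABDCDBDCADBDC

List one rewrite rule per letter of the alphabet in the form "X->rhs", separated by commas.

A->D, B->D, C->A, D->BDC

  step 4 ⇒ step 5: BDCDBDCADDBDCABDCDBDCADBDCDBDCABDCDBDCAD ⇒ D·BDC·A·BDC·D·BDC·A·D·BDC·BDC·D·BDC·A·D·D·BDC·A·BDC·D·BDC·A·D·BDC·D·BDC·A·BDC·D·BDC·A·D·D·BDC·A·BDC·D·BDC·A·D·BDC
    A ↦ D
    B ↦ D
    C ↦ A
    D ↦ BDC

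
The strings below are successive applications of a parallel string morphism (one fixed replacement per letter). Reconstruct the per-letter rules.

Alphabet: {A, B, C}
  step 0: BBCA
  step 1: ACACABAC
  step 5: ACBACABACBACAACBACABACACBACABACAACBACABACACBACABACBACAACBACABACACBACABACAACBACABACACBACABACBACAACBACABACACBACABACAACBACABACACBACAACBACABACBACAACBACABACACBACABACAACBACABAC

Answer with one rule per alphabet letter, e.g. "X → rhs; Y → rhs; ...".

A->BAC, B->AC, C->A

  step 0 ⇒ step 1: BBCA ⇒ AC·AC·A·BAC
    A ↦ BAC
    B ↦ AC
    C ↦ A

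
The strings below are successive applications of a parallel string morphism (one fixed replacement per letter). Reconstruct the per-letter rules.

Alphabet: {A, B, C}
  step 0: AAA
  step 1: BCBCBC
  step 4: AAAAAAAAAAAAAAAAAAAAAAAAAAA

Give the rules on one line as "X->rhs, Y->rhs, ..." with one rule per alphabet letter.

  step 0 ⇒ step 1: AAA ⇒ BC·BC·BC
    A ↦ BC
    B ↦ AA  (constrained at step 1)
    C ↦ A  (constrained at step 1)

A->BC, B->AA, C->A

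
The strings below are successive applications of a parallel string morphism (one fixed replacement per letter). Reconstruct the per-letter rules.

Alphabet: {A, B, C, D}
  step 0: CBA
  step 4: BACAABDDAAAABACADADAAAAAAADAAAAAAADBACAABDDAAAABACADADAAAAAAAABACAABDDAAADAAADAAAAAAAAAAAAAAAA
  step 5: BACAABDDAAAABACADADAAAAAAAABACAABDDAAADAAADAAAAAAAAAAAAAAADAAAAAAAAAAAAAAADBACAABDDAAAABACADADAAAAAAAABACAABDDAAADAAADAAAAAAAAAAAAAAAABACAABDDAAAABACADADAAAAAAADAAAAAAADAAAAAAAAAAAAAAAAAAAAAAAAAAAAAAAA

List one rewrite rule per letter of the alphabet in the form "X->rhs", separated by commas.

A->AA, B->BAC, C->BDD, D->AD

  step 4 ⇒ step 5: BACAABDDAAAABACADADAAAAAAADAAAAAAADBACAABDDAAAABACADADAAAAAAAABACAABDDAAADAAADAAAAAAAAAAAAAAAA ⇒ BAC·AA·BDD·AA·AA·BAC·AD·AD·AA·AA·AA·AA·BAC·AA·BDD·AA·AD·AA·AD·AA·AA·AA·AA·AA·AA·AA·AD·AA·AA·AA·AA·AA·AA·AA·AD·BAC·AA·BDD·AA·AA·BAC·AD·AD·AA·AA·AA·AA·BAC·AA·BDD·AA·AD·AA·AD·AA·AA·AA·AA·AA·AA·AA·AA·BAC·AA·BDD·AA·AA·BAC·AD·AD·AA·AA·AA·AD·AA·AA·AA·AD·AA·AA·AA·AA·AA·AA·AA·AA·AA·AA·AA·AA·AA·AA·AA·AA
    A ↦ AA
    B ↦ BAC
    C ↦ BDD
    D ↦ AD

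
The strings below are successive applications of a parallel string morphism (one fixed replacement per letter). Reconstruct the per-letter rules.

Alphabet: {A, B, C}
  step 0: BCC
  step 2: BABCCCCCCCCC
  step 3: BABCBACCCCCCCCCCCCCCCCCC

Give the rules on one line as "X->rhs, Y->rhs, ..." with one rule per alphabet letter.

  step 2 ⇒ step 3: BABCCCCCCCCC ⇒ BA·BC·BA·CC·CC·CC·CC·CC·CC·CC·CC·CC
    A ↦ BC
    B ↦ BA
    C ↦ CC

A->BC, B->BA, C->CC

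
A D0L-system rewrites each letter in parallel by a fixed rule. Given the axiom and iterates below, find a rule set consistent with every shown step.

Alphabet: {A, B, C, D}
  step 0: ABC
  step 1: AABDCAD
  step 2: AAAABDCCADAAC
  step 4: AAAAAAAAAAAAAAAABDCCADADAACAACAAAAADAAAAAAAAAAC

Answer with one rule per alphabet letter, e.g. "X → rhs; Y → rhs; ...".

  step 1 ⇒ step 2: AABDCAD ⇒ AA·AA·BDC·C·AD·AA·C
    A ↦ AA
    B ↦ BDC
    C ↦ AD
    D ↦ C

A->AA, B->BDC, C->AD, D->C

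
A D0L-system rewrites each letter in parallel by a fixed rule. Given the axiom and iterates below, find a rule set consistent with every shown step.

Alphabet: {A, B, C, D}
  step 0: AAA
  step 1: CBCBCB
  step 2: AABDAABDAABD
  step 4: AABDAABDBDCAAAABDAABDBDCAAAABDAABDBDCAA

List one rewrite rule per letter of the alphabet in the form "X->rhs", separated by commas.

  step 1 ⇒ step 2: CBCBCB ⇒ AA·BD·AA·BD·AA·BD
    B ↦ BD
    C ↦ AA
  step 0 ⇒ step 1: AAA ⇒ CB·CB·CB
    A ↦ CB
    D ↦ C  (constrained at step 2)

A->CB, B->BD, C->AA, D->C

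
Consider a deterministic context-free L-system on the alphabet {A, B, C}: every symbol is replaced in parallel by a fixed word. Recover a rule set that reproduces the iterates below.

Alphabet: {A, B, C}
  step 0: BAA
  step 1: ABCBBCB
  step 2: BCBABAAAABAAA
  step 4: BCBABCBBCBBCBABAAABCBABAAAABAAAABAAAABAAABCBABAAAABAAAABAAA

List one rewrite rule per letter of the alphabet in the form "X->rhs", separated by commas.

  step 1 ⇒ step 2: ABCBBCB ⇒ BCB·A·BAA·A·A·BAA·A
    A ↦ BCB
    B ↦ A
    C ↦ BAA

A->BCB, B->A, C->BAA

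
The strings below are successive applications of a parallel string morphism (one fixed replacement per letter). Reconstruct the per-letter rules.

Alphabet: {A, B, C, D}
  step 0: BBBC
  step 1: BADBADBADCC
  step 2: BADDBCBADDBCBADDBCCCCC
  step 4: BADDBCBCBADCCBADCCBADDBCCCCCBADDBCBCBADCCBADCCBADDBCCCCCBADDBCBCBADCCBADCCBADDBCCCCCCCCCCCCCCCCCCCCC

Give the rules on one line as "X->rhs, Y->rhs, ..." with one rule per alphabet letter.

A->D, B->BAD, C->CC, D->BC

  step 1 ⇒ step 2: BADBADBADCC ⇒ BAD·D·BC·BAD·D·BC·BAD·D·BC·CC·CC
    A ↦ D
    B ↦ BAD
    C ↦ CC
    D ↦ BC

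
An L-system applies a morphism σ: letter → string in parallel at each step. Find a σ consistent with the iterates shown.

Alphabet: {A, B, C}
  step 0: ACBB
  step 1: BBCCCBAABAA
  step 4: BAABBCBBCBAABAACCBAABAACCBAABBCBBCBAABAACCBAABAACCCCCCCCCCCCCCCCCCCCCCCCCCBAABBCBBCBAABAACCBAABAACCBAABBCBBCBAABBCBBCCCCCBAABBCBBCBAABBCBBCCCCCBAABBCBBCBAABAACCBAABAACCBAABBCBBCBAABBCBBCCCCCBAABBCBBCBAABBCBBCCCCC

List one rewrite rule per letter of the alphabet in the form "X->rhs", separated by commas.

  step 0 ⇒ step 1: ACBB ⇒ BBC·CC·BAA·BAA
    A ↦ BBC
    B ↦ BAA
    C ↦ CC

A->BBC, B->BAA, C->CC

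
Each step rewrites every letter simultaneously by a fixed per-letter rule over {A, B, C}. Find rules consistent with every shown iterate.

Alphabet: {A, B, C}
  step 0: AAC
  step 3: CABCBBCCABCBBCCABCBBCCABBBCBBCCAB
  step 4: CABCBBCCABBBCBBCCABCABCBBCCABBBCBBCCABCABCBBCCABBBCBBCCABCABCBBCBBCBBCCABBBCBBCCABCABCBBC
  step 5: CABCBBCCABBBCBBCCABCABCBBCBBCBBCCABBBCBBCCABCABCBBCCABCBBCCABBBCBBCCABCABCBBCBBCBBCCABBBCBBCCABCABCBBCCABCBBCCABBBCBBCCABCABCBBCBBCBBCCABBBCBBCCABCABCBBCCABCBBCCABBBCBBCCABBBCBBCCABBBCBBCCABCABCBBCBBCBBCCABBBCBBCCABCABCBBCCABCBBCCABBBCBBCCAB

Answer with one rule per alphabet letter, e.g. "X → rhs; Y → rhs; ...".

A->C, B->BBC, C->CAB

  step 4 ⇒ step 5: CABCBBCCABBBCBBCCABCABCBBCCABBBCBBCCABCABCBBCCABBBCBBCCABCABCBBCBBCBBCCABBBCBBCCABCABCBBC ⇒ CAB·C·BBC·CAB·BBC·BBC·CAB·CAB·C·BBC·BBC·BBC·CAB·BBC·BBC·CAB·CAB·C·BBC·CAB·C·BBC·CAB·BBC·BBC·CAB·CAB·C·BBC·BBC·BBC·CAB·BBC·BBC·CAB·CAB·C·BBC·CAB·C·BBC·CAB·BBC·BBC·CAB·CAB·C·BBC·BBC·BBC·CAB·BBC·BBC·CAB·CAB·C·BBC·CAB·C·BBC·CAB·BBC·BBC·CAB·BBC·BBC·CAB·BBC·BBC·CAB·CAB·C·BBC·BBC·BBC·CAB·BBC·BBC·CAB·CAB·C·BBC·CAB·C·BBC·CAB·BBC·BBC·CAB
    A ↦ C
    B ↦ BBC
    C ↦ CAB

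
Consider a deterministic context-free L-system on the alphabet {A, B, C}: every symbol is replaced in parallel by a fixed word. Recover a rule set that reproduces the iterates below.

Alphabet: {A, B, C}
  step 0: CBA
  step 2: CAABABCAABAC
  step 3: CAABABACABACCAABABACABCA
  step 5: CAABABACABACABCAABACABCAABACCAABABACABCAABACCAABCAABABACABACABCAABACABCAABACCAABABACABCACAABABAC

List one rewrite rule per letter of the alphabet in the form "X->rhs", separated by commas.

  step 2 ⇒ step 3: CAABABCAABAC ⇒ CA·AB·AB·AC·AB·AC·CA·AB·AB·AC·AB·CA
    A ↦ AB
    B ↦ AC
    C ↦ CA

A->AB, B->AC, C->CA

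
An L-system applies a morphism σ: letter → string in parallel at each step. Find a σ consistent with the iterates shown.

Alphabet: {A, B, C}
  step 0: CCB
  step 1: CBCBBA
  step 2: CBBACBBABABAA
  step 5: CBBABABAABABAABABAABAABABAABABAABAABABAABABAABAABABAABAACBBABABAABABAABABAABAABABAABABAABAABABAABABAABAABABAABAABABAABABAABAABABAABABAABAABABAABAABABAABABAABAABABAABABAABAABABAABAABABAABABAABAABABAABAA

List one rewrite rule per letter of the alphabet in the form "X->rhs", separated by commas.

A->BAA, B->BA, C->CB

  step 1 ⇒ step 2: CBCBBA ⇒ CB·BA·CB·BA·BA·BAA
    A ↦ BAA
    B ↦ BA
    C ↦ CB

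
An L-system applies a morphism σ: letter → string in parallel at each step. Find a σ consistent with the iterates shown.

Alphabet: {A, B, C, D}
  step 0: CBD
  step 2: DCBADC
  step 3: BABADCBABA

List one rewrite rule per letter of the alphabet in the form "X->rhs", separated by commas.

A->C, B->D, C->BA, D->BA

  step 2 ⇒ step 3: DCBADC ⇒ BA·BA·D·C·BA·BA
    A ↦ C
    B ↦ D
    C ↦ BA
    D ↦ BA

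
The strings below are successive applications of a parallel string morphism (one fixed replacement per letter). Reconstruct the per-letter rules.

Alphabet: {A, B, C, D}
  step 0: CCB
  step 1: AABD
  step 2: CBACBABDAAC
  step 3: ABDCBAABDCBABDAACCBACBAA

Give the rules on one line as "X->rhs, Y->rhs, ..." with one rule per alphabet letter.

  step 2 ⇒ step 3: CBACBABDAAC ⇒ A·BD·CBA·A·BD·CBA·BD·AAC·CBA·CBA·A
    A ↦ CBA
    B ↦ BD
    C ↦ A
    D ↦ AAC

A->CBA, B->BD, C->A, D->AAC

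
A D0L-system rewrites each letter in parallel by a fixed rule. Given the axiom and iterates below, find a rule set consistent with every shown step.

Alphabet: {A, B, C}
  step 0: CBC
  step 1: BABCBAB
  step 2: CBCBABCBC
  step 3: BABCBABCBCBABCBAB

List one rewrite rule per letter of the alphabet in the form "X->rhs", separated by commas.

  step 2 ⇒ step 3: CBCBABCBC ⇒ BAB·C·BAB·C·B·C·BAB·C·BAB
    A ↦ B
    B ↦ C
    C ↦ BAB

A->B, B->C, C->BAB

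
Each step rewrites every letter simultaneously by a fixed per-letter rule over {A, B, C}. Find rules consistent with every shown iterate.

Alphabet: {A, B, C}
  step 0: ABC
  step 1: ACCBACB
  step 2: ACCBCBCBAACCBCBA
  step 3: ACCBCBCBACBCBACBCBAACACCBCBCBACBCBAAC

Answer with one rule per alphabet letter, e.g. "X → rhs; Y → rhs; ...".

A->AC, B->CBA, C->CB

  step 2 ⇒ step 3: ACCBCBCBAACCBCBA ⇒ AC·CB·CB·CBA·CB·CBA·CB·CBA·AC·AC·CB·CB·CBA·CB·CBA·AC
    A ↦ AC
    B ↦ CBA
    C ↦ CB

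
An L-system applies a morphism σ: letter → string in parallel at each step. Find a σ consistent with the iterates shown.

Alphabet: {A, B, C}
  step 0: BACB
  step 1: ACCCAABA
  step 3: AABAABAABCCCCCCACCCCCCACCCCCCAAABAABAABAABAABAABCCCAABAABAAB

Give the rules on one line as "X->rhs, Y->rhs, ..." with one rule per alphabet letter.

  step 0 ⇒ step 1: BACB ⇒ A·CCC·AAB·A
    A ↦ CCC
    B ↦ A
    C ↦ AAB

A->CCC, B->A, C->AAB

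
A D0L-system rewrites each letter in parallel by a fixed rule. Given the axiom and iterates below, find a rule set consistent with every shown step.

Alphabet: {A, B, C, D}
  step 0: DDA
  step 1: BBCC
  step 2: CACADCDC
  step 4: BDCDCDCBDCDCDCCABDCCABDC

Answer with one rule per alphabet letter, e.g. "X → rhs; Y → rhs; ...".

  step 1 ⇒ step 2: BBCC ⇒ CA·CA·DC·DC
    B ↦ CA
    C ↦ DC
  step 0 ⇒ step 1: DDA ⇒ B·B·CC
    A ↦ CC
  step 0 ⇒ step 1: DDA ⇒ B·B·CC
    D ↦ B

A->CC, B->CA, C->DC, D->B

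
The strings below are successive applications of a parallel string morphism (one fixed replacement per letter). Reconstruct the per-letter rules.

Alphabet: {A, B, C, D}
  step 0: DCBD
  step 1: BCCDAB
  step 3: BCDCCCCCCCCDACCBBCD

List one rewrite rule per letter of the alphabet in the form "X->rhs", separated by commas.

  step 0 ⇒ step 1: DCBD ⇒ B·CC·DA·B
    B ↦ DA
    C ↦ CC
    D ↦ B
    A ↦ CD  (constrained at step 1)

A->CD, B->DA, C->CC, D->B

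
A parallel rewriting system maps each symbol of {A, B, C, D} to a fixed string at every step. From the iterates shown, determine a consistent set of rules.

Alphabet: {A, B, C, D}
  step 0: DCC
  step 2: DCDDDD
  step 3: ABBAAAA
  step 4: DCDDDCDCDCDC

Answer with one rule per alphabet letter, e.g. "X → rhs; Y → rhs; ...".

  step 3 ⇒ step 4: ABBAAAA ⇒ DC·D·D·DC·DC·DC·DC
    A ↦ DC
    B ↦ D
  step 2 ⇒ step 3: DCDDDD ⇒ A·BB·A·A·A·A
    C ↦ BB
  step 2 ⇒ step 3: DCDDDD ⇒ A·BB·A·A·A·A
    D ↦ A

A->DC, B->D, C->BB, D->A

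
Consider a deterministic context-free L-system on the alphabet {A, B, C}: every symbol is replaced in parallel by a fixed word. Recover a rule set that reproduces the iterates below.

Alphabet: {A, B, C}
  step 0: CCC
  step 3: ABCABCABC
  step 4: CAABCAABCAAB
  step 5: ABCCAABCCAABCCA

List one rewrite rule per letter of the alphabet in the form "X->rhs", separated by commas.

A->C, B->A, C->AB

  step 4 ⇒ step 5: CAABCAABCAAB ⇒ AB·C·C·A·AB·C·C·A·AB·C·C·A
    A ↦ C
    B ↦ A
    C ↦ AB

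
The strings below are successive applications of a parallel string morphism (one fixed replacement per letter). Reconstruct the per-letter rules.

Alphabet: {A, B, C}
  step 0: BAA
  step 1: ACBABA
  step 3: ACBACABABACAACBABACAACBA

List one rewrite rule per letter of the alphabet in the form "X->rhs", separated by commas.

A->BA, B->AC, C->CA

  step 0 ⇒ step 1: BAA ⇒ AC·BA·BA
    A ↦ BA
    B ↦ AC
    C ↦ CA  (constrained at step 1)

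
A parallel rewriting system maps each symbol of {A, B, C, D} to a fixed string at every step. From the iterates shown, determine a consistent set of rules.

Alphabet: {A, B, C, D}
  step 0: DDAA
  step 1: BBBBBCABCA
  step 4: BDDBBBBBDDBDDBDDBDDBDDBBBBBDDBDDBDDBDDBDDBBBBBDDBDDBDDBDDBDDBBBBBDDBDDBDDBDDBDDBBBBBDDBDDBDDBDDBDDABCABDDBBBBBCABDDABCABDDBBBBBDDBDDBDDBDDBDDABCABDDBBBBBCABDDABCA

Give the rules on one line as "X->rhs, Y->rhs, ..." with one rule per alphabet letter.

A->BCA, B->BDD, C->A, D->BB

  step 0 ⇒ step 1: DDAA ⇒ BB·BB·BCA·BCA
    A ↦ BCA
    D ↦ BB
    B ↦ BDD  (constrained at step 1)
    C ↦ A  (constrained at step 1)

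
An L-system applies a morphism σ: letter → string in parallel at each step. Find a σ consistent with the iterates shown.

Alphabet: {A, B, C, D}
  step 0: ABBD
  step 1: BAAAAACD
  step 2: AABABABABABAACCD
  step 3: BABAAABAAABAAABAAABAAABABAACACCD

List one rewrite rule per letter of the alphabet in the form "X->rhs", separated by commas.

  step 2 ⇒ step 3: AABABABABABAACCD ⇒ BA·BA·AA·BA·AA·BA·AA·BA·AA·BA·AA·BA·BA·AC·AC·CD
    A ↦ BA
    B ↦ AA
    C ↦ AC
    D ↦ CD

A->BA, B->AA, C->AC, D->CD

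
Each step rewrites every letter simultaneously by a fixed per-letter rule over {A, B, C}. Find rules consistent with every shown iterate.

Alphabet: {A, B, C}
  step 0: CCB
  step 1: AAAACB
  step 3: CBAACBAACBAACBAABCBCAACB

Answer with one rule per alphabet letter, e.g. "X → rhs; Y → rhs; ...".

A->BC, B->CB, C->AA

  step 0 ⇒ step 1: CCB ⇒ AA·AA·CB
    B ↦ CB
    C ↦ AA
    A ↦ BC  (constrained at step 1)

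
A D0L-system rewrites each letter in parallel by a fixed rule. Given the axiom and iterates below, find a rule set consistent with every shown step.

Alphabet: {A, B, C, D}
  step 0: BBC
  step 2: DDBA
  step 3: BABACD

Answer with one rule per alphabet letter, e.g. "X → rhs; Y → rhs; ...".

A->D, B->C, C->D, D->BA

  step 2 ⇒ step 3: DDBA ⇒ BA·BA·C·D
    A ↦ D
    B ↦ C
    D ↦ BA
    C ↦ D  (constrained at step 0)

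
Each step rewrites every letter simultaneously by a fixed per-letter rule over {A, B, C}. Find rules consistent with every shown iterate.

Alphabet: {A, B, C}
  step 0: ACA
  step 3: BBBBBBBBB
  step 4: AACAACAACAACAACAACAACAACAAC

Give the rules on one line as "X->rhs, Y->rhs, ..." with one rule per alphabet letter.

A->B, B->AAC, C->B

  step 3 ⇒ step 4: BBBBBBBBB ⇒ AAC·AAC·AAC·AAC·AAC·AAC·AAC·AAC·AAC
    B ↦ AAC
    A ↦ B  (constrained at step 0)
    C ↦ B  (constrained at step 0)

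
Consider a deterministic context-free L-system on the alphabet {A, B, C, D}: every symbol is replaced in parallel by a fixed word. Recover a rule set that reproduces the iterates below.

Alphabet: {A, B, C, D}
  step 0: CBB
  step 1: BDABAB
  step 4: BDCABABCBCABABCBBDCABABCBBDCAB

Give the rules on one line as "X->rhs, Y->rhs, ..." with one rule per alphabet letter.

  step 0 ⇒ step 1: CBB ⇒ BD·AB·AB
    B ↦ AB
    C ↦ BD
    A ↦ C  (constrained at step 1)
    D ↦ CB  (constrained at step 1)

A->C, B->AB, C->BD, D->CB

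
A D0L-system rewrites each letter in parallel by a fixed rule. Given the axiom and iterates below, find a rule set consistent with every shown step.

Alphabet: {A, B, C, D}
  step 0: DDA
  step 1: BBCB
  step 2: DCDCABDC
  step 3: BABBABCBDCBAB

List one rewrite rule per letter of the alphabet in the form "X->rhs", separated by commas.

A->CB, B->DC, C->AB, D->B

  step 2 ⇒ step 3: DCDCABDC ⇒ B·AB·B·AB·CB·DC·B·AB
    A ↦ CB
    B ↦ DC
    C ↦ AB
    D ↦ B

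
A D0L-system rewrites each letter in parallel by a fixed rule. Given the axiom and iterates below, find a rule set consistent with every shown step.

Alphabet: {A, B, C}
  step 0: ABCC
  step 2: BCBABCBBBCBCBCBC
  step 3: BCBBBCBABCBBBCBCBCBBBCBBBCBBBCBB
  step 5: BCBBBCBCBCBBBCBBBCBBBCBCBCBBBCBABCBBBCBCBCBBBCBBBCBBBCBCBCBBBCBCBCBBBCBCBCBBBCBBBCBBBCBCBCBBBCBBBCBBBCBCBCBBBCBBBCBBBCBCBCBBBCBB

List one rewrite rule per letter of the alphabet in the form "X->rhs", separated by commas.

A->BA, B->BC, C->BB

  step 2 ⇒ step 3: BCBABCBBBCBCBCBC ⇒ BC·BB·BC·BA·BC·BB·BC·BC·BC·BB·BC·BB·BC·BB·BC·BB
    A ↦ BA
    B ↦ BC
    C ↦ BB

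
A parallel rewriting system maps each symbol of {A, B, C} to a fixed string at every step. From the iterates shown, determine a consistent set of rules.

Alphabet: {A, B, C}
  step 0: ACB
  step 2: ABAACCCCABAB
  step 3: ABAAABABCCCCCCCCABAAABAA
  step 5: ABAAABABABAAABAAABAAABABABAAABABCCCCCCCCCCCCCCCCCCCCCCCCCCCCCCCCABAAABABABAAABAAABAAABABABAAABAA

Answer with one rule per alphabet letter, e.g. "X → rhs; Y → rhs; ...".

  step 2 ⇒ step 3: ABAACCCCABAB ⇒ AB·AA·AB·AB·CC·CC·CC·CC·AB·AA·AB·AA
    A ↦ AB
    B ↦ AA
    C ↦ CC

A->AB, B->AA, C->CC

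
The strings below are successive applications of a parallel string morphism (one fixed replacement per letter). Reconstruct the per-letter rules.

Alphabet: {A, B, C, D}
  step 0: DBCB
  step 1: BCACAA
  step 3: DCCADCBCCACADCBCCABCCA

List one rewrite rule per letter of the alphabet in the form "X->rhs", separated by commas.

A->DC, B->A, C->CA, D->BC

  step 0 ⇒ step 1: DBCB ⇒ BC·A·CA·A
    B ↦ A
    C ↦ CA
    D ↦ BC
    A ↦ DC  (constrained at step 1)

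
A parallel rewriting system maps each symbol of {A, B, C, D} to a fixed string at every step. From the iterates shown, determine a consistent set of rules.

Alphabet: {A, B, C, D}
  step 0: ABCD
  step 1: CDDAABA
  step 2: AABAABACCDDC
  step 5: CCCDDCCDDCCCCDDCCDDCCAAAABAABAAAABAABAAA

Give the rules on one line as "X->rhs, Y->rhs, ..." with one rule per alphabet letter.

A->C, B->DD, C->A, D->ABA

  step 1 ⇒ step 2: CDDAABA ⇒ A·ABA·ABA·C·C·DD·C
    A ↦ C
    B ↦ DD
    C ↦ A
    D ↦ ABA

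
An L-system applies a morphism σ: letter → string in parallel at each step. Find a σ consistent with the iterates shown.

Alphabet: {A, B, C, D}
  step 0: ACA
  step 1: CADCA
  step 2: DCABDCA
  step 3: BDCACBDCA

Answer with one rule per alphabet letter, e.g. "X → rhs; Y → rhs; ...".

  step 2 ⇒ step 3: DCABDCA ⇒ B·D·CA·C·B·D·CA
    A ↦ CA
    B ↦ C
    C ↦ D
    D ↦ B

A->CA, B->C, C->D, D->B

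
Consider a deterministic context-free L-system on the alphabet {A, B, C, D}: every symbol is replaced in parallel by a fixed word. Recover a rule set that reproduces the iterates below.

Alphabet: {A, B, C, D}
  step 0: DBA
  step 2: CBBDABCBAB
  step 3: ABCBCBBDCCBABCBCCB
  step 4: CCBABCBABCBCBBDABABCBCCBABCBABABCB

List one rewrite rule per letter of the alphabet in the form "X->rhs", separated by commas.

A->C, B->CB, C->AB, D->BD

  step 3 ⇒ step 4: ABCBCBBDCCBABCBCCB ⇒ C·CB·AB·CB·AB·CB·CB·BD·AB·AB·CB·C·CB·AB·CB·AB·AB·CB
    A ↦ C
    B ↦ CB
    C ↦ AB
    D ↦ BD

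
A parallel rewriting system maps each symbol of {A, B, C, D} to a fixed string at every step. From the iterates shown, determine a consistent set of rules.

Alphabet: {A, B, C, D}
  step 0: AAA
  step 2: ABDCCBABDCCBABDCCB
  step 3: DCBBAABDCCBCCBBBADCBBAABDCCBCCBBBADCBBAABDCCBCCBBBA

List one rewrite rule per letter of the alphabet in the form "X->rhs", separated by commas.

A->DC, B->BBA, C->CCB, D->ABD

  step 2 ⇒ step 3: ABDCCBABDCCBABDCCB ⇒ DC·BBA·ABD·CCB·CCB·BBA·DC·BBA·ABD·CCB·CCB·BBA·DC·BBA·ABD·CCB·CCB·BBA
    A ↦ DC
    B ↦ BBA
    C ↦ CCB
    D ↦ ABD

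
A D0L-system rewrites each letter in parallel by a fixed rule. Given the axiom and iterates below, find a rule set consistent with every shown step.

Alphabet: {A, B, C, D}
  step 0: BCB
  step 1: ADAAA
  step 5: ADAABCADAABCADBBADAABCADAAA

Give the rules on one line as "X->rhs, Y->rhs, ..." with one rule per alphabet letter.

A->B, B->A, C->DAA, D->CAD

  step 0 ⇒ step 1: BCB ⇒ A·DAA·A
    B ↦ A
    C ↦ DAA
    A ↦ B  (constrained at step 1)
    D ↦ CAD  (constrained at step 1)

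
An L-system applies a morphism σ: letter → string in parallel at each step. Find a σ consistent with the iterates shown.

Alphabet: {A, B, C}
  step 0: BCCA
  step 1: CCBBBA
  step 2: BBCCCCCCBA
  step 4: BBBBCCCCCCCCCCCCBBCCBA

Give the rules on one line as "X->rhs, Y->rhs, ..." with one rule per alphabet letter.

  step 1 ⇒ step 2: CCBBBA ⇒ B·B·CC·CC·CC·BA
    A ↦ BA
    B ↦ CC
    C ↦ B

A->BA, B->CC, C->B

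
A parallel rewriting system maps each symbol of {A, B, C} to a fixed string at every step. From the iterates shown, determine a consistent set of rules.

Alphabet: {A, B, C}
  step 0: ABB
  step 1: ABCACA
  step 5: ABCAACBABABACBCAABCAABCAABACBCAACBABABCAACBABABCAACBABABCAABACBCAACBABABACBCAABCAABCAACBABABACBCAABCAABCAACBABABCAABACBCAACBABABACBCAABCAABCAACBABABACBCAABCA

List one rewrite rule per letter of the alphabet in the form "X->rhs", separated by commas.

  step 0 ⇒ step 1: ABB ⇒ AB·CA·CA
    A ↦ AB
    B ↦ CA
    C ↦ ACB  (constrained at step 1)

A->AB, B->CA, C->ACB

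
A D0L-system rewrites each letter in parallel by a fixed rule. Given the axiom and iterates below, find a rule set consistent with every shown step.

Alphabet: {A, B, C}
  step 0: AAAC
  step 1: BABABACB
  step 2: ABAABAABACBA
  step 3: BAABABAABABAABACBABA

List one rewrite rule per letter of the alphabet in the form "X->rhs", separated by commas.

A->BA, B->A, C->CB

  step 2 ⇒ step 3: ABAABAABACBA ⇒ BA·A·BA·BA·A·BA·BA·A·BA·CB·A·BA
    A ↦ BA
    B ↦ A
    C ↦ CB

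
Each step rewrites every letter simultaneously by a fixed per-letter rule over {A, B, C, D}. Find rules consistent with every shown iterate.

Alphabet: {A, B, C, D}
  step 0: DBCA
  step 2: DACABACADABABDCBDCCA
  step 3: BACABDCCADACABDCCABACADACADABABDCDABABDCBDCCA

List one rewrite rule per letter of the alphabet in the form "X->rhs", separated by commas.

A->CA, B->DA, C->BDC, D->BA

  step 2 ⇒ step 3: DACABACADABABDCBDCCA ⇒ BA·CA·BDC·CA·DA·CA·BDC·CA·BA·CA·DA·CA·DA·BA·BDC·DA·BA·BDC·BDC·CA
    A ↦ CA
    B ↦ DA
    C ↦ BDC
    D ↦ BA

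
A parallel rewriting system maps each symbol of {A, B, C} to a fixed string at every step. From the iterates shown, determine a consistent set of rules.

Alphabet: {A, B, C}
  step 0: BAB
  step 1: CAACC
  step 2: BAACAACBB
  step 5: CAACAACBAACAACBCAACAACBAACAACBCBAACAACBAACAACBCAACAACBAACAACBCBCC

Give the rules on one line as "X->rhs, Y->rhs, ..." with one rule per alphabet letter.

A->AAC, B->C, C->B

  step 1 ⇒ step 2: CAACC ⇒ B·AAC·AAC·B·B
    A ↦ AAC
    C ↦ B
  step 0 ⇒ step 1: BAB ⇒ C·AAC·C
    B ↦ C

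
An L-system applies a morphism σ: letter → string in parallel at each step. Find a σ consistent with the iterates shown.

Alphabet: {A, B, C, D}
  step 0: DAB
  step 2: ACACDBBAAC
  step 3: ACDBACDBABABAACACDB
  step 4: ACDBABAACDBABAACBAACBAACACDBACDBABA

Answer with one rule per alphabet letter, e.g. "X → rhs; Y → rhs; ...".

A->AC, B->BA, C->DB, D->A

  step 3 ⇒ step 4: ACDBACDBABABAACACDB ⇒ AC·DB·A·BA·AC·DB·A·BA·AC·BA·AC·BA·AC·AC·DB·AC·DB·A·BA
    A ↦ AC
    B ↦ BA
    C ↦ DB
    D ↦ A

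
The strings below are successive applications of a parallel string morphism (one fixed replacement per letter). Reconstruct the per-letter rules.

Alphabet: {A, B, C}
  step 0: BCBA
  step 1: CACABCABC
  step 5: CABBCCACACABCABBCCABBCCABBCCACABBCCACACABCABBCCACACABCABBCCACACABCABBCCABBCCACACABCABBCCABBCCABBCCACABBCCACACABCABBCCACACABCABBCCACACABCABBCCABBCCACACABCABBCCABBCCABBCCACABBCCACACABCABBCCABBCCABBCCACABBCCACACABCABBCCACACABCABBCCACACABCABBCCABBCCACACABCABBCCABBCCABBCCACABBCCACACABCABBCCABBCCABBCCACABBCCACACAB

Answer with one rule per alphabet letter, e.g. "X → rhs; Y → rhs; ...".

  step 0 ⇒ step 1: BCBA ⇒ CA·CAB·CA·BC
    A ↦ BC
    B ↦ CA
    C ↦ CAB

A->BC, B->CA, C->CAB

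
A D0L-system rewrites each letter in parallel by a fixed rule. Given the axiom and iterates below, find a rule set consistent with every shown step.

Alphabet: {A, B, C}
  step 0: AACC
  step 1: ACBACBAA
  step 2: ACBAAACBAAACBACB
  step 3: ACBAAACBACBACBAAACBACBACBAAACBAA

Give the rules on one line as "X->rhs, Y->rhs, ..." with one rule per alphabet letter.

  step 2 ⇒ step 3: ACBAAACBAAACBACB ⇒ ACB·A·A·ACB·ACB·ACB·A·A·ACB·ACB·ACB·A·A·ACB·A·A
    A ↦ ACB
    B ↦ A
    C ↦ A

A->ACB, B->A, C->A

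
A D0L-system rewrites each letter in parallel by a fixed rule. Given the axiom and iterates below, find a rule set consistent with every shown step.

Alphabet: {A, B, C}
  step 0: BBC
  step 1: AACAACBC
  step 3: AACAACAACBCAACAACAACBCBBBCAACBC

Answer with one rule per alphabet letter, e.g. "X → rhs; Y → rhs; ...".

A->B, B->AAC, C->BC

  step 0 ⇒ step 1: BBC ⇒ AAC·AAC·BC
    B ↦ AAC
    C ↦ BC
    A ↦ B  (constrained at step 1)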